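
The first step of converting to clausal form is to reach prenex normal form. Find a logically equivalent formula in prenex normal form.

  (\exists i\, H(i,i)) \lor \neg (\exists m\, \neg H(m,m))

Move each ¬ inward, flipping quantifiers it crosses:
  (\exists i\, H(i,i)) \lor (\forall m\, H(m,m))
Pull the quantifiers to the front (each side's bound variable is not free in the other side):
  \exists i\, \forall m\, (H(i,i) \lor H(m,m))

\exists i\, \forall m\, (H(i,i) \lor H(m,m))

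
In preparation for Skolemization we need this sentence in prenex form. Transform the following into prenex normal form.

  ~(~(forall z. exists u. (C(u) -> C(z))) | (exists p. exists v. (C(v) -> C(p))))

Eliminate → and ↔ using ¬ and ∨.
  ~(~(forall z. exists u. (~C(u) | C(z))) | (exists p. exists v. (~C(v) | C(p))))
Drive negations inward (¬∀x A ≡ ∃x ¬A, ¬∃x A ≡ ∀x ¬A, De Morgan for ∧/∨):
  (forall z. exists u. (~C(u) | C(z))) & (forall p. forall v. (C(v) & ~C(p)))
All bound variables are already distinct, so no renaming is needed.
Extract every quantifier outward, since the variables are now distinct and don't occur free across branches:
  forall z. exists u. forall p. forall v. ((~C(u) | C(z)) & C(v) & ~C(p))

forall z. exists u. forall p. forall v. ((~C(u) | C(z)) & C(v) & ~C(p))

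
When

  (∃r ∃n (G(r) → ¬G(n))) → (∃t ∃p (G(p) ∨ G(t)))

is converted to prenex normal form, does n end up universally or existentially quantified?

Rewrite implications/biconditionals: A → B as ¬A ∨ B.
  ¬(∃r ∃n (¬G(r) ∨ ¬G(n))) ∨ (∃t ∃p (G(p) ∨ G(t)))
Push ¬ through the quantifiers and connectives to reach negation normal form:
  (∀r ∀n (G(r) ∧ G(n))) ∨ (∃t ∃p (G(p) ∨ G(t)))
Finally move all quantifiers to the prefix:
  ∀r ∀n ∃t ∃p (G(r) ∧ G(n) ∨ G(p) ∨ G(t))
The quantifier ∃n sits under an odd number of negations (counting the antecedent side of each →), so it flips to ∀n.

universal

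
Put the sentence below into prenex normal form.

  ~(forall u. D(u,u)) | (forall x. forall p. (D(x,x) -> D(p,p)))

exists u. forall x. forall p. (~D(u,u) | ~D(x,x) | D(p,p))

First replace A → B with ¬A ∨ B.
  ~(forall u. D(u,u)) | (forall x. forall p. (~D(x,x) | D(p,p)))
Push ¬ through the quantifiers and connectives to reach negation normal form:
  (exists u. ~D(u,u)) | (forall x. forall p. (~D(x,x) | D(p,p)))
All bound variables are already distinct, so no renaming is needed.
Finally move all quantifiers to the prefix:
  exists u. forall x. forall p. (~D(u,u) | ~D(x,x) | D(p,p))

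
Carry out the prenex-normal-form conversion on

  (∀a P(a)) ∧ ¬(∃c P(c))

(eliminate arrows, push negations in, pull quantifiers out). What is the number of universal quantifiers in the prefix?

Drive negations inward (¬∀x A ≡ ∃x ¬A, ¬∃x A ≡ ∀x ¬A, De Morgan for ∧/∨):
  (∀a P(a)) ∧ (∀c ¬P(c))
All bound variables are already distinct, so no renaming is needed.
Pull the quantifiers to the front (each side's bound variable is not free in the other side):
  ∀a ∀c (P(a) ∧ ¬P(c))
The prefix is ∀a ∀c: 2 universal, 0 existential.

2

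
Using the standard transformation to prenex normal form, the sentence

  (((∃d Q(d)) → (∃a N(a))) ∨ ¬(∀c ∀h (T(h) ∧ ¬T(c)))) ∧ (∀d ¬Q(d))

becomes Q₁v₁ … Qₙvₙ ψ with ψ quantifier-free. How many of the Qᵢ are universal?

Eliminate → and ↔ using ¬ and ∨.
  (¬(∃d Q(d)) ∨ (∃a N(a)) ∨ ¬(∀c ∀h (T(h) ∧ ¬T(c)))) ∧ (∀d ¬Q(d))
Move each ¬ inward, flipping quantifiers it crosses:
  ((∀d ¬Q(d)) ∨ (∃a N(a)) ∨ (∃c ∃h (¬T(h) ∨ T(c)))) ∧ (∀d ¬Q(d))
Rename bound variables to avoid capture: d↦y1.
  ((∀d ¬Q(d)) ∨ (∃a N(a)) ∨ (∃c ∃h (¬T(h) ∨ T(c)))) ∧ (∀y1 ¬Q(y1))
Finally move all quantifiers to the prefix:
  ∀d ∃a ∃c ∃h ∀y1 ((¬Q(d) ∨ N(a) ∨ ¬T(h) ∨ T(c)) ∧ ¬Q(y1))
The prefix is ∀d ∃a ∃c ∃h ∀y1: 2 universal, 3 existential.

2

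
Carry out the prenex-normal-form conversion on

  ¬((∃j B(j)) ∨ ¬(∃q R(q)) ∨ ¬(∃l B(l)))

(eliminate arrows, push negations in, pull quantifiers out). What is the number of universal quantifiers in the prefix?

1

Move each ¬ inward, flipping quantifiers it crosses:
  (∀j ¬B(j)) ∧ (∃q R(q)) ∧ (∃l B(l))
Extract every quantifier outward, since the variables are now distinct and don't occur free across branches:
  ∀j ∃q ∃l (¬B(j) ∧ R(q) ∧ B(l))
The prefix is ∀j ∃q ∃l: 1 universal, 2 existential.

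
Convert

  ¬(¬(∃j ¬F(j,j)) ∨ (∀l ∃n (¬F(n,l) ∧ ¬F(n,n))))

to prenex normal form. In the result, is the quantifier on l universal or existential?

Drive negations inward (¬∀x A ≡ ∃x ¬A, ¬∃x A ≡ ∀x ¬A, De Morgan for ∧/∨):
  (∃j ¬F(j,j)) ∧ (∃l ∀n (F(n,l) ∨ F(n,n)))
Pull the quantifiers to the front (each side's bound variable is not free in the other side):
  ∃j ∃l ∀n (¬F(j,j) ∧ (F(n,l) ∨ F(n,n)))
The quantifier ∀l sits under an odd number of negations, so it flips to ∃l.

existential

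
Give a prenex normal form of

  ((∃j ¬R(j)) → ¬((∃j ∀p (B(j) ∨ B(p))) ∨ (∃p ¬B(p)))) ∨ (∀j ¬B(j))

∀j ∀c ∃p ∀z1 ∀x (R(j) ∨ ¬B(c) ∧ ¬B(p) ∧ B(z1) ∨ ¬B(x))

Eliminate → and ↔ using ¬ and ∨.
  ¬(∃j ¬R(j)) ∨ ¬((∃j ∀p (B(j) ∨ B(p))) ∨ (∃p ¬B(p))) ∨ (∀j ¬B(j))
Move each ¬ inward, flipping quantifiers it crosses:
  (∀j R(j)) ∨ (∀j ∃p (¬B(j) ∧ ¬B(p))) ∧ (∀p B(p)) ∨ (∀j ¬B(j))
Standardize variables apart so no two quantifiers bind the same name: j↦c, p↦z1, j↦x.
  (∀j R(j)) ∨ (∀c ∃p (¬B(c) ∧ ¬B(p))) ∧ (∀z1 B(z1)) ∨ (∀x ¬B(x))
Extract every quantifier outward, since the variables are now distinct and don't occur free across branches:
  ∀j ∀c ∃p ∀z1 ∀x (R(j) ∨ ¬B(c) ∧ ¬B(p) ∧ B(z1) ∨ ¬B(x))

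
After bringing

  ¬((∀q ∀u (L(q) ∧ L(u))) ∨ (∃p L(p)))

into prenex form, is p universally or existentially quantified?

universal

Push ¬ through the quantifiers and connectives to reach negation normal form:
  (∃q ∃u (¬L(q) ∨ ¬L(u))) ∧ (∀p ¬L(p))
Extract every quantifier outward, since the variables are now distinct and don't occur free across branches:
  ∃q ∃u ∀p ((¬L(q) ∨ ¬L(u)) ∧ ¬L(p))
The quantifier ∃p sits under an odd number of negations, so it flips to ∀p.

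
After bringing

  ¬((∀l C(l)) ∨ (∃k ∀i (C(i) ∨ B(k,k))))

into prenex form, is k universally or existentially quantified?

universal

Push ¬ through the quantifiers and connectives to reach negation normal form:
  (∃l ¬C(l)) ∧ (∀k ∃i (¬C(i) ∧ ¬B(k,k)))
Finally move all quantifiers to the prefix:
  ∃l ∀k ∃i (¬C(l) ∧ ¬C(i) ∧ ¬B(k,k))
The quantifier ∃k sits under an odd number of negations, so it flips to ∀k.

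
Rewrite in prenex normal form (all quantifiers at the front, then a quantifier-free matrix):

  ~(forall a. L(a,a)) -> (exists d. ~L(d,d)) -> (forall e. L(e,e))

Eliminate → and ↔ using ¬ and ∨.
  ~~(forall a. L(a,a)) | ~(exists d. ~L(d,d)) | (forall e. L(e,e))
Move each ¬ inward, flipping quantifiers it crosses:
  (forall a. L(a,a)) | (forall d. L(d,d)) | (forall e. L(e,e))
All bound variables are already distinct, so no renaming is needed.
Extract every quantifier outward, since the variables are now distinct and don't occur free across branches:
  forall a. forall d. forall e. (L(a,a) | L(d,d) | L(e,e))

forall a. forall d. forall e. (L(a,a) | L(d,d) | L(e,e))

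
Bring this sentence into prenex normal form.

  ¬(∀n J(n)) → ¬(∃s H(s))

First replace A → B with ¬A ∨ B.
  ¬¬(∀n J(n)) ∨ ¬(∃s H(s))
Push ¬ through the quantifiers and connectives to reach negation normal form:
  (∀n J(n)) ∨ (∀s ¬H(s))
All bound variables are already distinct, so no renaming is needed.
Extract every quantifier outward, since the variables are now distinct and don't occur free across branches:
  ∀n ∀s (J(n) ∨ ¬H(s))

∀n ∀s (J(n) ∨ ¬H(s))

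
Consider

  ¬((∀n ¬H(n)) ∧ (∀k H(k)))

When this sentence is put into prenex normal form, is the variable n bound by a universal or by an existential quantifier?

existential

Move each ¬ inward, flipping quantifiers it crosses:
  (∃n H(n)) ∨ (∃k ¬H(k))
Finally move all quantifiers to the prefix:
  ∃n ∃k (H(n) ∨ ¬H(k))
The quantifier ∀n sits under an odd number of negations, so it flips to ∃n.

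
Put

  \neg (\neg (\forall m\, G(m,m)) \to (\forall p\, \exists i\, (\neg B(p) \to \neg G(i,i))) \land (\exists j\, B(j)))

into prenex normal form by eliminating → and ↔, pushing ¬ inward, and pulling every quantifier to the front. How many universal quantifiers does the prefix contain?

First replace A → B with ¬A ∨ B.
  \neg (\neg \neg (\forall m\, G(m,m)) \lor (\forall p\, \exists i\, (\neg \neg B(p) \lor \neg G(i,i))) \land (\exists j\, B(j)))
Move each ¬ inward, flipping quantifiers it crosses:
  (\exists m\, \neg G(m,m)) \land ((\exists p\, \forall i\, (\neg B(p) \land G(i,i))) \lor (\forall j\, \neg B(j)))
All bound variables are already distinct, so no renaming is needed.
Finally move all quantifiers to the prefix:
  \exists m\, \exists p\, \forall i\, \forall j\, (\neg G(m,m) \land (\neg B(p) \land G(i,i) \lor \neg B(j)))
The prefix is \exists m \exists p \forall i \forall j: 2 universal, 2 existential.

2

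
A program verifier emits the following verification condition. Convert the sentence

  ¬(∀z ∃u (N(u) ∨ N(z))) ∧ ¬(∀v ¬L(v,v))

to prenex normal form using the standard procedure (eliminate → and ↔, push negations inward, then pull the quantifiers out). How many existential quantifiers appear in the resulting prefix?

2

Move each ¬ inward, flipping quantifiers it crosses:
  (∃z ∀u (¬N(u) ∧ ¬N(z))) ∧ (∃v L(v,v))
All bound variables are already distinct, so no renaming is needed.
Pull the quantifiers to the front (each side's bound variable is not free in the other side):
  ∃z ∀u ∃v (¬N(u) ∧ ¬N(z) ∧ L(v,v))
The prefix is ∃z ∀u ∃v: 1 universal, 2 existential.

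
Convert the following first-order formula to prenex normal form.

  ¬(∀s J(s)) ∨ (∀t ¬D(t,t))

∃s ∀t (¬J(s) ∨ ¬D(t,t))

Push ¬ through the quantifiers and connectives to reach negation normal form:
  (∃s ¬J(s)) ∨ (∀t ¬D(t,t))
Finally move all quantifiers to the prefix:
  ∃s ∀t (¬J(s) ∨ ¬D(t,t))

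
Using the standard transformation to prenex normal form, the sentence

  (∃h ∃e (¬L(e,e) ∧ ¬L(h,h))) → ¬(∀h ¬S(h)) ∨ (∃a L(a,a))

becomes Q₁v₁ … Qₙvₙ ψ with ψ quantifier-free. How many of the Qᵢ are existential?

First replace A → B with ¬A ∨ B.
  ¬(∃h ∃e (¬L(e,e) ∧ ¬L(h,h))) ∨ ¬(∀h ¬S(h)) ∨ (∃a L(a,a))
Drive negations inward (¬∀x A ≡ ∃x ¬A, ¬∃x A ≡ ∀x ¬A, De Morgan for ∧/∨):
  (∀h ∀e (L(e,e) ∨ L(h,h))) ∨ (∃h S(h)) ∨ (∃a L(a,a))
Rename bound variables to avoid capture: h↦b.
  (∀h ∀e (L(e,e) ∨ L(h,h))) ∨ (∃b S(b)) ∨ (∃a L(a,a))
Extract every quantifier outward, since the variables are now distinct and don't occur free across branches:
  ∀h ∀e ∃b ∃a (L(e,e) ∨ L(h,h) ∨ S(b) ∨ L(a,a))
The prefix is ∀h ∀e ∃b ∃a: 2 universal, 2 existential.

2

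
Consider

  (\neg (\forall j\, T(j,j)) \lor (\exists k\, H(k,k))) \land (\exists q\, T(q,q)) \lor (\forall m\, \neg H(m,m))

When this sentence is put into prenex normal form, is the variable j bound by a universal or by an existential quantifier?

Move each ¬ inward, flipping quantifiers it crosses:
  ((\exists j\, \neg T(j,j)) \lor (\exists k\, H(k,k))) \land (\exists q\, T(q,q)) \lor (\forall m\, \neg H(m,m))
All bound variables are already distinct, so no renaming is needed.
Pull the quantifiers to the front (each side's bound variable is not free in the other side):
  \exists j\, \exists k\, \exists q\, \forall m\, ((\neg T(j,j) \lor H(k,k)) \land T(q,q) \lor \neg H(m,m))
The quantifier \forall j sits under an odd number of negations, so it flips to \exists j.

existential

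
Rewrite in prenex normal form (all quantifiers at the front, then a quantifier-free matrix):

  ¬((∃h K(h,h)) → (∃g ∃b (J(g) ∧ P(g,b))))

∃h ∀g ∀b (K(h,h) ∧ (¬J(g) ∨ ¬P(g,b)))

Eliminate → and ↔ using ¬ and ∨.
  ¬(¬(∃h K(h,h)) ∨ (∃g ∃b (J(g) ∧ P(g,b))))
Push ¬ through the quantifiers and connectives to reach negation normal form:
  (∃h K(h,h)) ∧ (∀g ∀b (¬J(g) ∨ ¬P(g,b)))
Finally move all quantifiers to the prefix:
  ∃h ∀g ∀b (K(h,h) ∧ (¬J(g) ∨ ¬P(g,b)))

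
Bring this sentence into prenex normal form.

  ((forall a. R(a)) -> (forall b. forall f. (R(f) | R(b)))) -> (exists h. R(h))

Rewrite implications/biconditionals: A → B as ¬A ∨ B.
  ~(~(forall a. R(a)) | (forall b. forall f. (R(f) | R(b)))) | (exists h. R(h))
Drive negations inward (¬∀x A ≡ ∃x ¬A, ¬∃x A ≡ ∀x ¬A, De Morgan for ∧/∨):
  (forall a. R(a)) & (exists b. exists f. (~R(f) & ~R(b))) | (exists h. R(h))
All bound variables are already distinct, so no renaming is needed.
Pull the quantifiers to the front (each side's bound variable is not free in the other side):
  forall a. exists b. exists f. exists h. (R(a) & ~R(f) & ~R(b) | R(h))

forall a. exists b. exists f. exists h. (R(a) & ~R(f) & ~R(b) | R(h))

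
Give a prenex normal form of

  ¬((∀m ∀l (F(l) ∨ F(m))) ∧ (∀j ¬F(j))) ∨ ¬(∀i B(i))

∃m ∃l ∃j ∃i (¬F(l) ∧ ¬F(m) ∨ F(j) ∨ ¬B(i))

Drive negations inward (¬∀x A ≡ ∃x ¬A, ¬∃x A ≡ ∀x ¬A, De Morgan for ∧/∨):
  (∃m ∃l (¬F(l) ∧ ¬F(m))) ∨ (∃j F(j)) ∨ (∃i ¬B(i))
Pull the quantifiers to the front (each side's bound variable is not free in the other side):
  ∃m ∃l ∃j ∃i (¬F(l) ∧ ¬F(m) ∨ F(j) ∨ ¬B(i))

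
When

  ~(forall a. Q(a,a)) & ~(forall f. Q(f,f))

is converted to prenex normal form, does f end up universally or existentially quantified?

Drive negations inward (¬∀x A ≡ ∃x ¬A, ¬∃x A ≡ ∀x ¬A, De Morgan for ∧/∨):
  (exists a. ~Q(a,a)) & (exists f. ~Q(f,f))
Pull the quantifiers to the front (each side's bound variable is not free in the other side):
  exists a. exists f. (~Q(a,a) & ~Q(f,f))
The quantifier forall f sits under an odd number of negations, so it flips to exists f.

existential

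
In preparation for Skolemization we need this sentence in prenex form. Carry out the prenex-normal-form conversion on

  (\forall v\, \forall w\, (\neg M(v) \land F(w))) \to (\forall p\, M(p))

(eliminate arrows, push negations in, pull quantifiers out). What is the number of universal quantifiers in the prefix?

Rewrite implications/biconditionals: A → B as ¬A ∨ B.
  \neg (\forall v\, \forall w\, (\neg M(v) \land F(w))) \lor (\forall p\, M(p))
Drive negations inward (¬∀x A ≡ ∃x ¬A, ¬∃x A ≡ ∀x ¬A, De Morgan for ∧/∨):
  (\exists v\, \exists w\, (M(v) \lor \neg F(w))) \lor (\forall p\, M(p))
Pull the quantifiers to the front (each side's bound variable is not free in the other side):
  \exists v\, \exists w\, \forall p\, (M(v) \lor \neg F(w) \lor M(p))
The prefix is \exists v \exists w \forall p: 1 universal, 2 existential.

1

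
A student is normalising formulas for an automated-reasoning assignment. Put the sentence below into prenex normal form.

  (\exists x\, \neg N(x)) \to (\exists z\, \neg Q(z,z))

\forall x\, \exists z\, (N(x) \lor \neg Q(z,z))

Rewrite implications/biconditionals: A → B as ¬A ∨ B.
  \neg (\exists x\, \neg N(x)) \lor (\exists z\, \neg Q(z,z))
Move each ¬ inward, flipping quantifiers it crosses:
  (\forall x\, N(x)) \lor (\exists z\, \neg Q(z,z))
Pull the quantifiers to the front (each side's bound variable is not free in the other side):
  \forall x\, \exists z\, (N(x) \lor \neg Q(z,z))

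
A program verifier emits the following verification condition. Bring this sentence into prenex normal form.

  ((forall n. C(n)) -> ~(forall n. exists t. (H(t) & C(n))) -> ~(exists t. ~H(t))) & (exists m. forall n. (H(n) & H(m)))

Rewrite implications/biconditionals: A → B as ¬A ∨ B.
  (~(forall n. C(n)) | ~~(forall n. exists t. (H(t) & C(n))) | ~(exists t. ~H(t))) & (exists m. forall n. (H(n) & H(m)))
Drive negations inward (¬∀x A ≡ ∃x ¬A, ¬∃x A ≡ ∀x ¬A, De Morgan for ∧/∨):
  ((exists n. ~C(n)) | (forall n. exists t. (H(t) & C(n))) | (forall t. H(t))) & (exists m. forall n. (H(n) & H(m)))
Standardize variables apart so no two quantifiers bind the same name: n↦p, t↦u, n↦b.
  ((exists n. ~C(n)) | (forall p. exists t. (H(t) & C(p))) | (forall u. H(u))) & (exists m. forall b. (H(b) & H(m)))
Finally move all quantifiers to the prefix:
  exists n. forall p. exists t. forall u. exists m. forall b. ((~C(n) | H(t) & C(p) | H(u)) & H(b) & H(m))

exists n. forall p. exists t. forall u. exists m. forall b. ((~C(n) | H(t) & C(p) | H(u)) & H(b) & H(m))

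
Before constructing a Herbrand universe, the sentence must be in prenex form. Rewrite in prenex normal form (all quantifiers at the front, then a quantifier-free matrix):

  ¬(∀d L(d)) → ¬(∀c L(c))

First replace A → B with ¬A ∨ B.
  ¬¬(∀d L(d)) ∨ ¬(∀c L(c))
Drive negations inward (¬∀x A ≡ ∃x ¬A, ¬∃x A ≡ ∀x ¬A, De Morgan for ∧/∨):
  (∀d L(d)) ∨ (∃c ¬L(c))
All bound variables are already distinct, so no renaming is needed.
Finally move all quantifiers to the prefix:
  ∀d ∃c (L(d) ∨ ¬L(c))

∀d ∃c (L(d) ∨ ¬L(c))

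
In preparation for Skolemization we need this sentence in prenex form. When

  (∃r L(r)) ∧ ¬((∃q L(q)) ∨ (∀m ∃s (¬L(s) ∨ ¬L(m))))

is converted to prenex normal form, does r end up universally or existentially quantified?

Move each ¬ inward, flipping quantifiers it crosses:
  (∃r L(r)) ∧ (∀q ¬L(q)) ∧ (∃m ∀s (L(s) ∧ L(m)))
Finally move all quantifiers to the prefix:
  ∃r ∀q ∃m ∀s (L(r) ∧ ¬L(q) ∧ L(s) ∧ L(m))
The quantifier ∃r sits under an even number of negations, so it remains existential.

existential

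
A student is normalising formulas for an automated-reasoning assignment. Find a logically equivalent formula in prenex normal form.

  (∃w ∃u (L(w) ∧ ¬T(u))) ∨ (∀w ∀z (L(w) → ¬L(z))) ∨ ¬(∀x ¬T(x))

Eliminate → and ↔ using ¬ and ∨.
  (∃w ∃u (L(w) ∧ ¬T(u))) ∨ (∀w ∀z (¬L(w) ∨ ¬L(z))) ∨ ¬(∀x ¬T(x))
Move each ¬ inward, flipping quantifiers it crosses:
  (∃w ∃u (L(w) ∧ ¬T(u))) ∨ (∀w ∀z (¬L(w) ∨ ¬L(z))) ∨ (∃x T(x))
Give each quantifier a distinct variable: w↦t.
  (∃w ∃u (L(w) ∧ ¬T(u))) ∨ (∀t ∀z (¬L(t) ∨ ¬L(z))) ∨ (∃x T(x))
Extract every quantifier outward, since the variables are now distinct and don't occur free across branches:
  ∃w ∃u ∀t ∀z ∃x (L(w) ∧ ¬T(u) ∨ ¬L(t) ∨ ¬L(z) ∨ T(x))

∃w ∃u ∀t ∀z ∃x (L(w) ∧ ¬T(u) ∨ ¬L(t) ∨ ¬L(z) ∨ T(x))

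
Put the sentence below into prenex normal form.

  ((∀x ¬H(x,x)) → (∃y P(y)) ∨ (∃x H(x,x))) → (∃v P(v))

Eliminate → and ↔ using ¬ and ∨.
  ¬(¬(∀x ¬H(x,x)) ∨ (∃y P(y)) ∨ (∃x H(x,x))) ∨ (∃v P(v))
Move each ¬ inward, flipping quantifiers it crosses:
  (∀x ¬H(x,x)) ∧ (∀y ¬P(y)) ∧ (∀x ¬H(x,x)) ∨ (∃v P(v))
Give each quantifier a distinct variable: x↦u.
  (∀x ¬H(x,x)) ∧ (∀y ¬P(y)) ∧ (∀u ¬H(u,u)) ∨ (∃v P(v))
Pull the quantifiers to the front (each side's bound variable is not free in the other side):
  ∀x ∀y ∀u ∃v (¬H(x,x) ∧ ¬P(y) ∧ ¬H(u,u) ∨ P(v))

∀x ∀y ∀u ∃v (¬H(x,x) ∧ ¬P(y) ∧ ¬H(u,u) ∨ P(v))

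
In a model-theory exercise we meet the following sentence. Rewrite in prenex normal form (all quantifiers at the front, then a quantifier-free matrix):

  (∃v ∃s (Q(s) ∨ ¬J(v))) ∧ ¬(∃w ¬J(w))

Push ¬ through the quantifiers and connectives to reach negation normal form:
  (∃v ∃s (Q(s) ∨ ¬J(v))) ∧ (∀w J(w))
All bound variables are already distinct, so no renaming is needed.
Extract every quantifier outward, since the variables are now distinct and don't occur free across branches:
  ∃v ∃s ∀w ((Q(s) ∨ ¬J(v)) ∧ J(w))

∃v ∃s ∀w ((Q(s) ∨ ¬J(v)) ∧ J(w))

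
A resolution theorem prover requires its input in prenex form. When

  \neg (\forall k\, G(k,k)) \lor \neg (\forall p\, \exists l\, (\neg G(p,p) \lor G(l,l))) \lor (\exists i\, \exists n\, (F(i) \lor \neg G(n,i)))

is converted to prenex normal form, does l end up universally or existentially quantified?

universal

Drive negations inward (¬∀x A ≡ ∃x ¬A, ¬∃x A ≡ ∀x ¬A, De Morgan for ∧/∨):
  (\exists k\, \neg G(k,k)) \lor (\exists p\, \forall l\, (G(p,p) \land \neg G(l,l))) \lor (\exists i\, \exists n\, (F(i) \lor \neg G(n,i)))
Pull the quantifiers to the front (each side's bound variable is not free in the other side):
  \exists k\, \exists p\, \forall l\, \exists i\, \exists n\, (\neg G(k,k) \lor G(p,p) \land \neg G(l,l) \lor F(i) \lor \neg G(n,i))
The quantifier \exists l sits under an odd number of negations, so it flips to \forall l.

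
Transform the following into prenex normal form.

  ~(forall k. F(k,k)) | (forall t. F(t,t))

Push ¬ through the quantifiers and connectives to reach negation normal form:
  (exists k. ~F(k,k)) | (forall t. F(t,t))
Finally move all quantifiers to the prefix:
  exists k. forall t. (~F(k,k) | F(t,t))

exists k. forall t. (~F(k,k) | F(t,t))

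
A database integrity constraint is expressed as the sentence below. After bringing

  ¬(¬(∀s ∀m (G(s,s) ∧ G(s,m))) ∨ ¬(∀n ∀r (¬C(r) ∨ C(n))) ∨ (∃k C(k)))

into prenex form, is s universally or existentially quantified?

Move each ¬ inward, flipping quantifiers it crosses:
  (∀s ∀m (G(s,s) ∧ G(s,m))) ∧ (∀n ∀r (¬C(r) ∨ C(n))) ∧ (∀k ¬C(k))
All bound variables are already distinct, so no renaming is needed.
Pull the quantifiers to the front (each side's bound variable is not free in the other side):
  ∀s ∀m ∀n ∀r ∀k (G(s,s) ∧ G(s,m) ∧ (¬C(r) ∨ C(n)) ∧ ¬C(k))
The quantifier ∀s sits under an even number of negations, so it remains universal.

universal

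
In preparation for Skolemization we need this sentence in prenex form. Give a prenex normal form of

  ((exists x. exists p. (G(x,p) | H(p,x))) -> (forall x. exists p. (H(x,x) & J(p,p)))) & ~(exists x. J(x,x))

forall x. forall p. forall w. exists a. forall z. ((~G(x,p) & ~H(p,x) | H(w,w) & J(a,a)) & ~J(z,z))

Eliminate → and ↔ using ¬ and ∨.
  (~(exists x. exists p. (G(x,p) | H(p,x))) | (forall x. exists p. (H(x,x) & J(p,p)))) & ~(exists x. J(x,x))
Push ¬ through the quantifiers and connectives to reach negation normal form:
  ((forall x. forall p. (~G(x,p) & ~H(p,x))) | (forall x. exists p. (H(x,x) & J(p,p)))) & (forall x. ~J(x,x))
Rename bound variables to avoid capture: x↦w, p↦a, x↦z.
  ((forall x. forall p. (~G(x,p) & ~H(p,x))) | (forall w. exists a. (H(w,w) & J(a,a)))) & (forall z. ~J(z,z))
Extract every quantifier outward, since the variables are now distinct and don't occur free across branches:
  forall x. forall p. forall w. exists a. forall z. ((~G(x,p) & ~H(p,x) | H(w,w) & J(a,a)) & ~J(z,z))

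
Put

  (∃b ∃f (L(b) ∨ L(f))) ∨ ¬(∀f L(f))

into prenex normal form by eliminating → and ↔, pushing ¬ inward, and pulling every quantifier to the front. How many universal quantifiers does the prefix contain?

0

Move each ¬ inward, flipping quantifiers it crosses:
  (∃b ∃f (L(b) ∨ L(f))) ∨ (∃f ¬L(f))
Rename bound variables to avoid capture: f↦p.
  (∃b ∃f (L(b) ∨ L(f))) ∨ (∃p ¬L(p))
Extract every quantifier outward, since the variables are now distinct and don't occur free across branches:
  ∃b ∃f ∃p (L(b) ∨ L(f) ∨ ¬L(p))
The prefix is ∃b ∃f ∃p: 0 universal, 3 existential.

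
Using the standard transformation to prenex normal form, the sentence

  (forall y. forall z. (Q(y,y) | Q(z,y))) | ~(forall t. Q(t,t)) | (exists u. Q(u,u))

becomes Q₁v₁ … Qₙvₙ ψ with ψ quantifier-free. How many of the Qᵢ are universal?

Push ¬ through the quantifiers and connectives to reach negation normal form:
  (forall y. forall z. (Q(y,y) | Q(z,y))) | (exists t. ~Q(t,t)) | (exists u. Q(u,u))
Extract every quantifier outward, since the variables are now distinct and don't occur free across branches:
  forall y. forall z. exists t. exists u. (Q(y,y) | Q(z,y) | ~Q(t,t) | Q(u,u))
The prefix is forall y forall z exists t exists u: 2 universal, 2 existential.

2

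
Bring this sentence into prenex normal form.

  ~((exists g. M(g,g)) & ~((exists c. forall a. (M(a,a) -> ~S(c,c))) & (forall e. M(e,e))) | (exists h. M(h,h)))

forall g. exists c. forall a. forall e. forall h. ((~M(g,g) | (~M(a,a) | ~S(c,c)) & M(e,e)) & ~M(h,h))

Rewrite implications/biconditionals: A → B as ¬A ∨ B.
  ~((exists g. M(g,g)) & ~((exists c. forall a. (~M(a,a) | ~S(c,c))) & (forall e. M(e,e))) | (exists h. M(h,h)))
Push ¬ through the quantifiers and connectives to reach negation normal form:
  ((forall g. ~M(g,g)) | (exists c. forall a. (~M(a,a) | ~S(c,c))) & (forall e. M(e,e))) & (forall h. ~M(h,h))
Pull the quantifiers to the front (each side's bound variable is not free in the other side):
  forall g. exists c. forall a. forall e. forall h. ((~M(g,g) | (~M(a,a) | ~S(c,c)) & M(e,e)) & ~M(h,h))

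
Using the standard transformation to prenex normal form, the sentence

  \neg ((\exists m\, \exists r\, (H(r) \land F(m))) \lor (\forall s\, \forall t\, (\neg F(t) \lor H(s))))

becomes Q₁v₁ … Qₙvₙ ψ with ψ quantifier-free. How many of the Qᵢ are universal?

Drive negations inward (¬∀x A ≡ ∃x ¬A, ¬∃x A ≡ ∀x ¬A, De Morgan for ∧/∨):
  (\forall m\, \forall r\, (\neg H(r) \lor \neg F(m))) \land (\exists s\, \exists t\, (F(t) \land \neg H(s)))
Extract every quantifier outward, since the variables are now distinct and don't occur free across branches:
  \forall m\, \forall r\, \exists s\, \exists t\, ((\neg H(r) \lor \neg F(m)) \land F(t) \land \neg H(s))
The prefix is \forall m \forall r \exists s \exists t: 2 universal, 2 existential.

2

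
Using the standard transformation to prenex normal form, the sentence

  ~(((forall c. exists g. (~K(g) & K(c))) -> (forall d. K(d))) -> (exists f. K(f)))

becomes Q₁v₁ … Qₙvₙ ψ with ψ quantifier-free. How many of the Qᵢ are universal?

First replace A → B with ¬A ∨ B.
  ~(~(~(forall c. exists g. (~K(g) & K(c))) | (forall d. K(d))) | (exists f. K(f)))
Drive negations inward (¬∀x A ≡ ∃x ¬A, ¬∃x A ≡ ∀x ¬A, De Morgan for ∧/∨):
  ((exists c. forall g. (K(g) | ~K(c))) | (forall d. K(d))) & (forall f. ~K(f))
Finally move all quantifiers to the prefix:
  exists c. forall g. forall d. forall f. ((K(g) | ~K(c) | K(d)) & ~K(f))
The prefix is exists c forall g forall d forall f: 3 universal, 1 existential.

3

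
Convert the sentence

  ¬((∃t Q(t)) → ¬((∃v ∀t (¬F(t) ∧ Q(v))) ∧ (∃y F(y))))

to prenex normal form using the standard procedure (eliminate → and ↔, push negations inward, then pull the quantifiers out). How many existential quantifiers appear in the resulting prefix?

3

Rewrite implications/biconditionals: A → B as ¬A ∨ B.
  ¬(¬(∃t Q(t)) ∨ ¬((∃v ∀t (¬F(t) ∧ Q(v))) ∧ (∃y F(y))))
Move each ¬ inward, flipping quantifiers it crosses:
  (∃t Q(t)) ∧ (∃v ∀t (¬F(t) ∧ Q(v))) ∧ (∃y F(y))
Give each quantifier a distinct variable: t↦z1.
  (∃t Q(t)) ∧ (∃v ∀z1 (¬F(z1) ∧ Q(v))) ∧ (∃y F(y))
Extract every quantifier outward, since the variables are now distinct and don't occur free across branches:
  ∃t ∃v ∀z1 ∃y (Q(t) ∧ ¬F(z1) ∧ Q(v) ∧ F(y))
The prefix is ∃t ∃v ∀z1 ∃y: 1 universal, 3 existential.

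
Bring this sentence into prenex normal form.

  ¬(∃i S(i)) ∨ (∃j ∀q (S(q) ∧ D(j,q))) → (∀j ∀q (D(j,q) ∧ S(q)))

First replace A → B with ¬A ∨ B.
  ¬(¬(∃i S(i)) ∨ (∃j ∀q (S(q) ∧ D(j,q)))) ∨ (∀j ∀q (D(j,q) ∧ S(q)))
Move each ¬ inward, flipping quantifiers it crosses:
  (∃i S(i)) ∧ (∀j ∃q (¬S(q) ∨ ¬D(j,q))) ∨ (∀j ∀q (D(j,q) ∧ S(q)))
Standardize variables apart so no two quantifiers bind the same name: j↦v, q↦v1.
  (∃i S(i)) ∧ (∀j ∃q (¬S(q) ∨ ¬D(j,q))) ∨ (∀v ∀v1 (D(v,v1) ∧ S(v1)))
Finally move all quantifiers to the prefix:
  ∃i ∀j ∃q ∀v ∀v1 (S(i) ∧ (¬S(q) ∨ ¬D(j,q)) ∨ D(v,v1) ∧ S(v1))

∃i ∀j ∃q ∀v ∀v1 (S(i) ∧ (¬S(q) ∨ ¬D(j,q)) ∨ D(v,v1) ∧ S(v1))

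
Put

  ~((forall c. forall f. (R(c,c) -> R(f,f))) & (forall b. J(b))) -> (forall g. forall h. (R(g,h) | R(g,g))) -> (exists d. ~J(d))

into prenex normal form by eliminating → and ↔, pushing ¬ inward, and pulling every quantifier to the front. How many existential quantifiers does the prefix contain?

Eliminate → and ↔ using ¬ and ∨.
  ~~((forall c. forall f. (~R(c,c) | R(f,f))) & (forall b. J(b))) | ~(forall g. forall h. (R(g,h) | R(g,g))) | (exists d. ~J(d))
Drive negations inward (¬∀x A ≡ ∃x ¬A, ¬∃x A ≡ ∀x ¬A, De Morgan for ∧/∨):
  (forall c. forall f. (~R(c,c) | R(f,f))) & (forall b. J(b)) | (exists g. exists h. (~R(g,h) & ~R(g,g))) | (exists d. ~J(d))
All bound variables are already distinct, so no renaming is needed.
Pull the quantifiers to the front (each side's bound variable is not free in the other side):
  forall c. forall f. forall b. exists g. exists h. exists d. ((~R(c,c) | R(f,f)) & J(b) | ~R(g,h) & ~R(g,g) | ~J(d))
The prefix is forall c forall f forall b exists g exists h exists d: 3 universal, 3 existential.

3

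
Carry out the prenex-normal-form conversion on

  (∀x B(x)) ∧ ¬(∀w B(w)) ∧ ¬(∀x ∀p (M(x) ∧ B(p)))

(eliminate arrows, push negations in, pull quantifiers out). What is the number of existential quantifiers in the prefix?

Move each ¬ inward, flipping quantifiers it crosses:
  (∀x B(x)) ∧ (∃w ¬B(w)) ∧ (∃x ∃p (¬M(x) ∨ ¬B(p)))
Give each quantifier a distinct variable: x↦t.
  (∀x B(x)) ∧ (∃w ¬B(w)) ∧ (∃t ∃p (¬M(t) ∨ ¬B(p)))
Extract every quantifier outward, since the variables are now distinct and don't occur free across branches:
  ∀x ∃w ∃t ∃p (B(x) ∧ ¬B(w) ∧ (¬M(t) ∨ ¬B(p)))
The prefix is ∀x ∃w ∃t ∃p: 1 universal, 3 existential.

3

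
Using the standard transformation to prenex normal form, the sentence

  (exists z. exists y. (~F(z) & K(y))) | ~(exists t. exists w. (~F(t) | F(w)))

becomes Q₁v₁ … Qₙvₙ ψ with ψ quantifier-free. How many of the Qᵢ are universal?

2

Drive negations inward (¬∀x A ≡ ∃x ¬A, ¬∃x A ≡ ∀x ¬A, De Morgan for ∧/∨):
  (exists z. exists y. (~F(z) & K(y))) | (forall t. forall w. (F(t) & ~F(w)))
Pull the quantifiers to the front (each side's bound variable is not free in the other side):
  exists z. exists y. forall t. forall w. (~F(z) & K(y) | F(t) & ~F(w))
The prefix is exists z exists y forall t forall w: 2 universal, 2 existential.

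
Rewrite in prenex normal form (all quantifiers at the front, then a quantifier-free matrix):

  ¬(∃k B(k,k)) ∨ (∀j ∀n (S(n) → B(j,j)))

∀k ∀j ∀n (¬B(k,k) ∨ ¬S(n) ∨ B(j,j))

Rewrite implications/biconditionals: A → B as ¬A ∨ B.
  ¬(∃k B(k,k)) ∨ (∀j ∀n (¬S(n) ∨ B(j,j)))
Push ¬ through the quantifiers and connectives to reach negation normal form:
  (∀k ¬B(k,k)) ∨ (∀j ∀n (¬S(n) ∨ B(j,j)))
Finally move all quantifiers to the prefix:
  ∀k ∀j ∀n (¬B(k,k) ∨ ¬S(n) ∨ B(j,j))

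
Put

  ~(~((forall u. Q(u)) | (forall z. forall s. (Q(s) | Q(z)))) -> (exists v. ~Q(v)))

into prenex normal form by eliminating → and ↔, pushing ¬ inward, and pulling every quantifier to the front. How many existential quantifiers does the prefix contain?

3

First replace A → B with ¬A ∨ B.
  ~(~~((forall u. Q(u)) | (forall z. forall s. (Q(s) | Q(z)))) | (exists v. ~Q(v)))
Drive negations inward (¬∀x A ≡ ∃x ¬A, ¬∃x A ≡ ∀x ¬A, De Morgan for ∧/∨):
  (exists u. ~Q(u)) & (exists z. exists s. (~Q(s) & ~Q(z))) & (forall v. Q(v))
All bound variables are already distinct, so no renaming is needed.
Finally move all quantifiers to the prefix:
  exists u. exists z. exists s. forall v. (~Q(u) & ~Q(s) & ~Q(z) & Q(v))
The prefix is exists u exists z exists s forall v: 1 universal, 3 existential.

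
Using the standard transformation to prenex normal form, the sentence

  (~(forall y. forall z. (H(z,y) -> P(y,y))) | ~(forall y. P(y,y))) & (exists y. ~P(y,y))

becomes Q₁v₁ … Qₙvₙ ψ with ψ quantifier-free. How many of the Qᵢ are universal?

0

First replace A → B with ¬A ∨ B.
  (~(forall y. forall z. (~H(z,y) | P(y,y))) | ~(forall y. P(y,y))) & (exists y. ~P(y,y))
Drive negations inward (¬∀x A ≡ ∃x ¬A, ¬∃x A ≡ ∀x ¬A, De Morgan for ∧/∨):
  ((exists y. exists z. (H(z,y) & ~P(y,y))) | (exists y. ~P(y,y))) & (exists y. ~P(y,y))
Rename bound variables to avoid capture: y↦w, y↦y1.
  ((exists y. exists z. (H(z,y) & ~P(y,y))) | (exists w. ~P(w,w))) & (exists y1. ~P(y1,y1))
Extract every quantifier outward, since the variables are now distinct and don't occur free across branches:
  exists y. exists z. exists w. exists y1. ((H(z,y) & ~P(y,y) | ~P(w,w)) & ~P(y1,y1))
The prefix is exists y exists z exists w exists y1: 0 universal, 4 existential.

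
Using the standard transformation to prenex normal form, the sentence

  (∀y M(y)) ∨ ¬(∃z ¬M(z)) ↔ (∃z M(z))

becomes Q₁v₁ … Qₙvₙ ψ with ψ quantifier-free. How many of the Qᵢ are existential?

3

First replace A → B with ¬A ∨ B; A ↔ B as (¬A ∨ B) ∧ (¬B ∨ A).
  (¬((∀y M(y)) ∨ ¬(∃z ¬M(z))) ∨ (∃z M(z))) ∧ (¬(∃z M(z)) ∨ (∀y M(y)) ∨ ¬(∃z ¬M(z)))
Move each ¬ inward, flipping quantifiers it crosses:
  ((∃y ¬M(y)) ∧ (∃z ¬M(z)) ∨ (∃z M(z))) ∧ ((∀z ¬M(z)) ∨ (∀y M(y)) ∨ (∀z M(z)))
Rename bound variables to avoid capture: z↦u1, z↦r, y↦t, z↦v.
  ((∃y ¬M(y)) ∧ (∃z ¬M(z)) ∨ (∃u1 M(u1))) ∧ ((∀r ¬M(r)) ∨ (∀t M(t)) ∨ (∀v M(v)))
Finally move all quantifiers to the prefix:
  ∃y ∃z ∃u1 ∀r ∀t ∀v ((¬M(y) ∧ ¬M(z) ∨ M(u1)) ∧ (¬M(r) ∨ M(t) ∨ M(v)))
The prefix is ∃y ∃z ∃u1 ∀r ∀t ∀v: 3 universal, 3 existential.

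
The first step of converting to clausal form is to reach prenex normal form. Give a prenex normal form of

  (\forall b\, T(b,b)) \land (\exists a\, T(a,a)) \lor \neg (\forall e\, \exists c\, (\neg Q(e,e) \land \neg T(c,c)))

Move each ¬ inward, flipping quantifiers it crosses:
  (\forall b\, T(b,b)) \land (\exists a\, T(a,a)) \lor (\exists e\, \forall c\, (Q(e,e) \lor T(c,c)))
Pull the quantifiers to the front (each side's bound variable is not free in the other side):
  \forall b\, \exists a\, \exists e\, \forall c\, (T(b,b) \land T(a,a) \lor Q(e,e) \lor T(c,c))

\forall b\, \exists a\, \exists e\, \forall c\, (T(b,b) \land T(a,a) \lor Q(e,e) \lor T(c,c))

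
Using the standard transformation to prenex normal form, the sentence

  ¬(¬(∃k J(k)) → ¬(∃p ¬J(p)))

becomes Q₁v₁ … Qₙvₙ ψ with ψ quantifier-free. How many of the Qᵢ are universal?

1

Eliminate → and ↔ using ¬ and ∨.
  ¬(¬¬(∃k J(k)) ∨ ¬(∃p ¬J(p)))
Drive negations inward (¬∀x A ≡ ∃x ¬A, ¬∃x A ≡ ∀x ¬A, De Morgan for ∧/∨):
  (∀k ¬J(k)) ∧ (∃p ¬J(p))
Pull the quantifiers to the front (each side's bound variable is not free in the other side):
  ∀k ∃p (¬J(k) ∧ ¬J(p))
The prefix is ∀k ∃p: 1 universal, 1 existential.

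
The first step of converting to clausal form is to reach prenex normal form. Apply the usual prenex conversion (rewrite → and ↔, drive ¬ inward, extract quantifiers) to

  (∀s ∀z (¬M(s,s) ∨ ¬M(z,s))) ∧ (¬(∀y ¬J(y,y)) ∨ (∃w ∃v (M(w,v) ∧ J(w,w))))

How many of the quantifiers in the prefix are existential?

3

Move each ¬ inward, flipping quantifiers it crosses:
  (∀s ∀z (¬M(s,s) ∨ ¬M(z,s))) ∧ ((∃y J(y,y)) ∨ (∃w ∃v (M(w,v) ∧ J(w,w))))
Finally move all quantifiers to the prefix:
  ∀s ∀z ∃y ∃w ∃v ((¬M(s,s) ∨ ¬M(z,s)) ∧ (J(y,y) ∨ M(w,v) ∧ J(w,w)))
The prefix is ∀s ∀z ∃y ∃w ∃v: 2 universal, 3 existential.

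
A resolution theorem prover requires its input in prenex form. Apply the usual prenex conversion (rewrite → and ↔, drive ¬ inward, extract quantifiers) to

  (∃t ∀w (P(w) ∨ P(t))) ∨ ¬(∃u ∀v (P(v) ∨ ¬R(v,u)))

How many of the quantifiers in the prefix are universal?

Move each ¬ inward, flipping quantifiers it crosses:
  (∃t ∀w (P(w) ∨ P(t))) ∨ (∀u ∃v (¬P(v) ∧ R(v,u)))
All bound variables are already distinct, so no renaming is needed.
Extract every quantifier outward, since the variables are now distinct and don't occur free across branches:
  ∃t ∀w ∀u ∃v (P(w) ∨ P(t) ∨ ¬P(v) ∧ R(v,u))
The prefix is ∃t ∀w ∀u ∃v: 2 universal, 2 existential.

2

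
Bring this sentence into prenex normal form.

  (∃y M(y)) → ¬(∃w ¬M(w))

∀y ∀w (¬M(y) ∨ M(w))

Eliminate → and ↔ using ¬ and ∨.
  ¬(∃y M(y)) ∨ ¬(∃w ¬M(w))
Drive negations inward (¬∀x A ≡ ∃x ¬A, ¬∃x A ≡ ∀x ¬A, De Morgan for ∧/∨):
  (∀y ¬M(y)) ∨ (∀w M(w))
All bound variables are already distinct, so no renaming is needed.
Extract every quantifier outward, since the variables are now distinct and don't occur free across branches:
  ∀y ∀w (¬M(y) ∨ M(w))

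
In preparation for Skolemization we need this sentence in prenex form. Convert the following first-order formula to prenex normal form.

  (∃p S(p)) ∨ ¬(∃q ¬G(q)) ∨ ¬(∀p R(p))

Drive negations inward (¬∀x A ≡ ∃x ¬A, ¬∃x A ≡ ∀x ¬A, De Morgan for ∧/∨):
  (∃p S(p)) ∨ (∀q G(q)) ∨ (∃p ¬R(p))
Rename bound variables to avoid capture: p↦w1.
  (∃p S(p)) ∨ (∀q G(q)) ∨ (∃w1 ¬R(w1))
Pull the quantifiers to the front (each side's bound variable is not free in the other side):
  ∃p ∀q ∃w1 (S(p) ∨ G(q) ∨ ¬R(w1))

∃p ∀q ∃w1 (S(p) ∨ G(q) ∨ ¬R(w1))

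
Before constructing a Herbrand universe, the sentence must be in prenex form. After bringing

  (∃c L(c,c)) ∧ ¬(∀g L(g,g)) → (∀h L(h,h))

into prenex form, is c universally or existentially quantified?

Eliminate → and ↔ using ¬ and ∨.
  ¬((∃c L(c,c)) ∧ ¬(∀g L(g,g))) ∨ (∀h L(h,h))
Push ¬ through the quantifiers and connectives to reach negation normal form:
  (∀c ¬L(c,c)) ∨ (∀g L(g,g)) ∨ (∀h L(h,h))
All bound variables are already distinct, so no renaming is needed.
Extract every quantifier outward, since the variables are now distinct and don't occur free across branches:
  ∀c ∀g ∀h (¬L(c,c) ∨ L(g,g) ∨ L(h,h))
The quantifier ∃c sits under an odd number of negations (counting the antecedent side of each →), so it flips to ∀c.

universal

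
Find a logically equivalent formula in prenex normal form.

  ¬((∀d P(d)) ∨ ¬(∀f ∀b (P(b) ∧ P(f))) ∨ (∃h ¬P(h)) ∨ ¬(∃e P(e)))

∃d ∀f ∀b ∀h ∃e (¬P(d) ∧ P(b) ∧ P(f) ∧ P(h) ∧ P(e))

Push ¬ through the quantifiers and connectives to reach negation normal form:
  (∃d ¬P(d)) ∧ (∀f ∀b (P(b) ∧ P(f))) ∧ (∀h P(h)) ∧ (∃e P(e))
Pull the quantifiers to the front (each side's bound variable is not free in the other side):
  ∃d ∀f ∀b ∀h ∃e (¬P(d) ∧ P(b) ∧ P(f) ∧ P(h) ∧ P(e))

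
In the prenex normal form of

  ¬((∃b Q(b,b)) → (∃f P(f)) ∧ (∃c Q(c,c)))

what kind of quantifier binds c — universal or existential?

Eliminate → and ↔ using ¬ and ∨.
  ¬(¬(∃b Q(b,b)) ∨ (∃f P(f)) ∧ (∃c Q(c,c)))
Drive negations inward (¬∀x A ≡ ∃x ¬A, ¬∃x A ≡ ∀x ¬A, De Morgan for ∧/∨):
  (∃b Q(b,b)) ∧ ((∀f ¬P(f)) ∨ (∀c ¬Q(c,c)))
Extract every quantifier outward, since the variables are now distinct and don't occur free across branches:
  ∃b ∀f ∀c (Q(b,b) ∧ (¬P(f) ∨ ¬Q(c,c)))
The quantifier ∃c sits under an odd number of negations (counting the antecedent side of each →), so it flips to ∀c.

universal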